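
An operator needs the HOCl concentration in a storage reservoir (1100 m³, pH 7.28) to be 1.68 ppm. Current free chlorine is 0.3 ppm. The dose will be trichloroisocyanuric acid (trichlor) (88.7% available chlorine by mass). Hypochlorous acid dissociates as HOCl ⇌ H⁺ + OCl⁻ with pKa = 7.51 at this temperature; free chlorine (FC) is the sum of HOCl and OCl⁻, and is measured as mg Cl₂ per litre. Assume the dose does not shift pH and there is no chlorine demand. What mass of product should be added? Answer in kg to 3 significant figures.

2.94 kg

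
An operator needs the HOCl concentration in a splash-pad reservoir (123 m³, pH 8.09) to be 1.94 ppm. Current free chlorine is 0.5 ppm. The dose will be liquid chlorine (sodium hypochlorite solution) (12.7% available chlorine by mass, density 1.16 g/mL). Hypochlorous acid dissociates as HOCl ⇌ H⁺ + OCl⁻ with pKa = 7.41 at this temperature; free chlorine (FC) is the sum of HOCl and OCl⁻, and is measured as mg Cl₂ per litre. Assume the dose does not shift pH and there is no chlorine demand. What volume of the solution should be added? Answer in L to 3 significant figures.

8.95 L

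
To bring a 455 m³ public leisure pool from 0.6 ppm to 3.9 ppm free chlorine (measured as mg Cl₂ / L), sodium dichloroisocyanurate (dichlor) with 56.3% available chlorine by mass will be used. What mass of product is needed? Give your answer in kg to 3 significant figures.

2.67 kg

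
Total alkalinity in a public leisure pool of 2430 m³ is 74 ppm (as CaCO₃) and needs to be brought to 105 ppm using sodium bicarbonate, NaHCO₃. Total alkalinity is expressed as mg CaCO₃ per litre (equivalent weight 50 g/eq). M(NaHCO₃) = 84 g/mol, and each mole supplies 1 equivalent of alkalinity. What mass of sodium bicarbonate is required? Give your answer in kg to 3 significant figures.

Volume: 2430 m³ = 2,430,000 L.
Alkalinity to add: (105 − 74) = 31 mg/L as CaCO₃ × 2,430,000 L = 75,330 g as CaCO₃.
Equivalents: 75,330 g ÷ 50 g/eq = 1507 eq.
NaHCO₃ supplies 1 eq per mole → 1507 mol.
Mass: 1507 mol × 84 g/mol = 126,600 g.

127 kg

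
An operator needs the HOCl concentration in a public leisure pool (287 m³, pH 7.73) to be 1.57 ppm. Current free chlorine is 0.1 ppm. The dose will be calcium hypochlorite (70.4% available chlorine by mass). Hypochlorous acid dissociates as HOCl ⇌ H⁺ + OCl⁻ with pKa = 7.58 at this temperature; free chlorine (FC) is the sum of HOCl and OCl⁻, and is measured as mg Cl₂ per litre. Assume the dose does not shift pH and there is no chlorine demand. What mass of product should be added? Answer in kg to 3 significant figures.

1.50 kg

Volume: 287 m³ = 287,000 L.
[OCl⁻]/[HOCl] = 10^(pH − pKa) = 10^(7.73 − 7.58) = 1.413; fraction as HOCl = 1/(1 + 1.413) = 0.4145.
Free chlorine required for 1.57 ppm HOCl: 1.57 / 0.4145 = 3.788 ppm.
FC to add: 3.788 − 0.1 = 3.688 mg/L as Cl₂.
Cl₂ equivalent: 3.688 mg/L × 287,000 L = 1058 g.
Product at 70.4% available Cl: 1058 / 0.704 = 1503 g.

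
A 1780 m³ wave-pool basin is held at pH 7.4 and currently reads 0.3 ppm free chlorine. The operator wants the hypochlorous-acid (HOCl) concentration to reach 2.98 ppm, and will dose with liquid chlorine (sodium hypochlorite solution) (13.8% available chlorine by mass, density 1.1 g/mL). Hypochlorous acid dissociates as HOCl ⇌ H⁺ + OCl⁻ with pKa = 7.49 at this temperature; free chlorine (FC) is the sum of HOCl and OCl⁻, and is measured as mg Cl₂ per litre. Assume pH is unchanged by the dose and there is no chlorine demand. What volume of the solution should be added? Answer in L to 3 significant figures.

Volume: 1780 m³ = 1,780,000 L.
[OCl⁻]/[HOCl] = 10^(pH − pKa) = 10^(7.4 − 7.49) = 0.8128; fraction as HOCl = 1/(1 + 0.8128) = 0.5516.
Free chlorine required for 2.98 ppm HOCl: 2.98 / 0.5516 = 5.402 ppm.
FC to add: 5.402 − 0.3 = 5.102 mg/L as Cl₂.
Cl₂ equivalent: 5.102 mg/L × 1,780,000 L = 9082 g.
Product at 13.8% available Cl: 9082 / 0.138 = 65,810 g.
Volume: 65,810 g ÷ 1.1 g/mL = 59,830 mL.

59.8 L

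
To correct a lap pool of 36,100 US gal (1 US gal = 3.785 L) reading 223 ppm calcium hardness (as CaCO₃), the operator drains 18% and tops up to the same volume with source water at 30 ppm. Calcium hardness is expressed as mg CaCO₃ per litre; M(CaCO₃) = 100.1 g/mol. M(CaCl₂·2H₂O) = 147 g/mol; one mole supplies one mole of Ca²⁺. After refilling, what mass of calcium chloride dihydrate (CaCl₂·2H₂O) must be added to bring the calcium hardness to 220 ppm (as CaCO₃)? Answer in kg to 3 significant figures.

6.37 kg

Volume: 36,100 US gal × 3.785 L/gal = 136,638 L.
After draining 18% and refilling: 223 × 0.82 + 30 × 0.18 = 188.26 ppm.
Deficit to target: 220 − 188.26 = 31.74 mg/L.
As CaCO₃: 31.74 mg/L × 136,638 L = 4337 g; ÷ 100.1 = 43.33 mol Ca²⁺.
Mass: 43.33 × 147 = 6369 g.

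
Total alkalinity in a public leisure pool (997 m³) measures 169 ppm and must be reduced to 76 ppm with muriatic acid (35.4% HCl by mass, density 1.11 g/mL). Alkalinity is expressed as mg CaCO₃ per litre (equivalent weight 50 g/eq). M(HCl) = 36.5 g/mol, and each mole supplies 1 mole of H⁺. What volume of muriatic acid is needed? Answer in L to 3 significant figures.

172 L

Volume: 997 m³ = 997,000 L.
Alkalinity to neutralize: (169 − 76) = 93 mg/L as CaCO₃ × 997,000 L = 92,720 g as CaCO₃.
Equivalents of H⁺ required: 92,720 ÷ 50 g/eq = 1854 eq = 1854 mol HCl.
Mass of HCl: 1854 × 36.5 = 67,690 g.
Mass of 35.4% solution: 67,690 / 0.354 = 191,200 g.
Volume: 191,200 g ÷ 1.11 g/mL = 172,300 mL.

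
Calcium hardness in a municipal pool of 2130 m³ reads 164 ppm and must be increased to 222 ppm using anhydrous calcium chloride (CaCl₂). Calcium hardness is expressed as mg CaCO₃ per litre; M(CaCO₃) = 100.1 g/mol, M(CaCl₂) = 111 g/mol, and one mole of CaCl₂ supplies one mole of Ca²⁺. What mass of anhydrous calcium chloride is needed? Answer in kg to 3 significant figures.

Volume: 2130 m³ = 2,130,000 L.
Hardness to add: (222 − 164) = 58 mg/L as CaCO₃ × 2,130,000 L = 123,500 g as CaCO₃.
Moles of Ca²⁺ (1 mol Ca²⁺ ≡ 1 mol CaCO₃): 123,500 / 100.1 g/mol = 1234 mol.
Mass of CaCl₂: 1234 × 111 = 137,000 g.

137 kg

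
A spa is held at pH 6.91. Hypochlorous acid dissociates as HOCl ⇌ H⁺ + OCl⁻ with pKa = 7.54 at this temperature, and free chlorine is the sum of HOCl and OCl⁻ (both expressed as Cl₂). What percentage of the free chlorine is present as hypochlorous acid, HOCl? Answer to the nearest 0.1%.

81.0%

[OCl⁻]/[HOCl] = 10^(pH − pKa) = 10^(6.91 − 7.54) = 10^-0.63 = 0.2344.
Fraction as HOCl = 1 / (1 + 0.2344) = 0.8101.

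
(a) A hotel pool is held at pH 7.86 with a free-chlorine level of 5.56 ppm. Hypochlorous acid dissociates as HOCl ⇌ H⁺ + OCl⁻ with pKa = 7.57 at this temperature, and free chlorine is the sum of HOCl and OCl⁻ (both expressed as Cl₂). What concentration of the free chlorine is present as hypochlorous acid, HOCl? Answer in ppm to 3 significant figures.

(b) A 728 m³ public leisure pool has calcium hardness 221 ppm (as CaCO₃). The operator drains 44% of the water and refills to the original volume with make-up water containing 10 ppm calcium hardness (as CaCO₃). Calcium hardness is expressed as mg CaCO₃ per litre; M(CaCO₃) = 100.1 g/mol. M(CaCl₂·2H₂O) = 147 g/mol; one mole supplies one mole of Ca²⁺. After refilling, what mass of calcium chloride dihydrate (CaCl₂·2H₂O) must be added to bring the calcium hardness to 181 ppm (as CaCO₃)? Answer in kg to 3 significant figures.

(a) 1.88 ppm; (b) 56.5 kg

(a) [OCl⁻]/[HOCl] = 10^(pH − pKa) = 10^(7.86 − 7.57) = 10^0.29 = 1.95.
(a) Fraction as HOCl = 1 / (1 + 1.95) = 0.339.
(a) HOCl = 0.339 × 5.56 ppm = 1.885 ppm.

(b) Volume: 728 m³ = 728,000 L.
(b) After draining 44% and refilling: 221 × 0.56 + 10 × 0.44 = 128.16 ppm.
(b) Deficit to target: 181 − 128.16 = 52.84 mg/L.
(b) As CaCO₃: 52.84 mg/L × 728,000 L = 38,470 g; ÷ 100.1 = 384.3 mol Ca²⁺.
(b) Mass: 384.3 × 147 = 56,490 g.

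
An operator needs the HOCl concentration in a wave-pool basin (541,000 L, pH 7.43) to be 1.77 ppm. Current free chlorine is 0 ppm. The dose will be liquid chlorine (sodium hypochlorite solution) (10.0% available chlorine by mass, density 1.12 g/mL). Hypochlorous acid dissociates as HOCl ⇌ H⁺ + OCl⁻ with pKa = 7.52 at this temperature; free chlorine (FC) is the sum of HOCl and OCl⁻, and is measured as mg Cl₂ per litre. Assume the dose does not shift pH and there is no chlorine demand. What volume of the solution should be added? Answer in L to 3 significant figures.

15.5 L

[OCl⁻]/[HOCl] = 10^(pH − pKa) = 10^(7.43 − 7.52) = 0.8128; fraction as HOCl = 1/(1 + 0.8128) = 0.5516.
Free chlorine required for 1.77 ppm HOCl: 1.77 / 0.5516 = 3.209 ppm.
FC to add: 3.209 − 0 = 3.209 mg/L as Cl₂.
Cl₂ equivalent: 3.209 mg/L × 541,000 L = 1736 g.
Product at 10.0% available Cl: 1736 / 0.1 = 17,360 g.
Volume: 17,360 g ÷ 1.12 g/mL = 15,500 mL.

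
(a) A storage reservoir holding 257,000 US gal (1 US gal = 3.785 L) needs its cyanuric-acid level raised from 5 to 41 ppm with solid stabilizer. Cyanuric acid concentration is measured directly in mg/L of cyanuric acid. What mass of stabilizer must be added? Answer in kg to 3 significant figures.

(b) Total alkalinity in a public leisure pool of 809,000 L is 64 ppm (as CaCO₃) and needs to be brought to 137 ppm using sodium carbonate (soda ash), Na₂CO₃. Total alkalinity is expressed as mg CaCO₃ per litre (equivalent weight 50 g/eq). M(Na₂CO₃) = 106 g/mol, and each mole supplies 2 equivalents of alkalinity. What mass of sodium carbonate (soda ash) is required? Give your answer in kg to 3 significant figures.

(a) Volume: 257,000 US gal × 3.785 L/gal = 972,745 L.
(a) CYA to add: (41 − 5) = 36 mg/L × 972,745 L = 35,020 g cyanuric acid.

(b) Alkalinity to add: (137 − 64) = 73 mg/L as CaCO₃ × 809,000 L = 59,060 g as CaCO₃.
(b) Equivalents: 59,060 g ÷ 50 g/eq = 1181 eq.
(b) Each mole of Na₂CO₃ supplies 2 eq, so 1181 / 2 = 590.6 mol.
(b) Mass: 590.6 mol × 106 g/mol = 62,600 g.

(a) 35.0 kg; (b) 62.6 kg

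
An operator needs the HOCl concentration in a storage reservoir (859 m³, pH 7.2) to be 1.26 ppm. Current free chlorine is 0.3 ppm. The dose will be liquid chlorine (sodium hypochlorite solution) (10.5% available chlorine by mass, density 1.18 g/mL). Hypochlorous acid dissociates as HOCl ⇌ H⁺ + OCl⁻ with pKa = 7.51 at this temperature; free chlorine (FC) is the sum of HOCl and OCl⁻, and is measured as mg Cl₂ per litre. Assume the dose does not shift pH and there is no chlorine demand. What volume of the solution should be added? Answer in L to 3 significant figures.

10.9 L

Volume: 859 m³ = 859,000 L.
[OCl⁻]/[HOCl] = 10^(pH − pKa) = 10^(7.2 − 7.51) = 0.4898; fraction as HOCl = 1/(1 + 0.4898) = 0.6712.
Free chlorine required for 1.26 ppm HOCl: 1.26 / 0.6712 = 1.877 ppm.
FC to add: 1.877 − 0.3 = 1.577 mg/L as Cl₂.
Cl₂ equivalent: 1.577 mg/L × 859,000 L = 1355 g.
Product at 10.5% available Cl: 1355 / 0.105 = 12,900 g.
Volume: 12,900 g ÷ 1.18 g/mL = 10,930 mL.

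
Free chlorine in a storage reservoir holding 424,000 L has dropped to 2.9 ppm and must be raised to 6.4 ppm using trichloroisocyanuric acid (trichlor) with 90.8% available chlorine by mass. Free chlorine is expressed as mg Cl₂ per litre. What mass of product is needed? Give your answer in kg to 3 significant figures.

Chlorine deficit: 6.4 − 2.9 = 3.5 ppm = 3.5 mg/L as Cl₂.
Cl₂ equivalent needed: 3.5 mg/L × 424,000 L = 1,484,000 mg = 1484 g.
Product at 90.8% available chlorine: 1484 / 0.908 = 1634 g.

1.63 kg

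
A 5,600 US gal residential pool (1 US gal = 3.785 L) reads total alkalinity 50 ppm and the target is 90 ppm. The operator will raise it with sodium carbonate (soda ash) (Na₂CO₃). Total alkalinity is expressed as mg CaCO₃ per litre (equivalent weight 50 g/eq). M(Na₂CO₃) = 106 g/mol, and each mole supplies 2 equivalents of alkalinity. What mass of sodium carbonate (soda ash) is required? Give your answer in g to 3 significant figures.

899 g

Volume: 5,600 US gal × 3.785 L/gal = 21,196 L.
Alkalinity to add: (90 − 50) = 40 mg/L as CaCO₃ × 21,196 L = 847.8 g as CaCO₃.
Equivalents: 847.8 g ÷ 50 g/eq = 16.96 eq.
Each mole of Na₂CO₃ supplies 2 eq, so 16.96 / 2 = 8.478 mol.
Mass: 8.478 mol × 106 g/mol = 898.7 g.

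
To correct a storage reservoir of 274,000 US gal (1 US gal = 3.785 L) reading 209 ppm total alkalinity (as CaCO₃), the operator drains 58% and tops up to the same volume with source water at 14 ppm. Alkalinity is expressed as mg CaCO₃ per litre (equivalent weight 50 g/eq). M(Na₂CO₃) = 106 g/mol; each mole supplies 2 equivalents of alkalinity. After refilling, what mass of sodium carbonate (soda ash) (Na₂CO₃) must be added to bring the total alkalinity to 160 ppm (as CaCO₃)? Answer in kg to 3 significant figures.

70.5 kg

Volume: 274,000 US gal × 3.785 L/gal = 1,037,090 L.
After draining 58% and refilling: 209 × 0.42 + 14 × 0.58 = 95.9 ppm.
Deficit to target: 160 − 95.9 = 64.1 mg/L.
As CaCO₃: 64.1 mg/L × 1,037,090 L = 66,480 g; ÷ 50 g/eq ÷ 2 = 664.8 mol Na₂CO₃.
Mass: 664.8 × 106 = 70,470 g.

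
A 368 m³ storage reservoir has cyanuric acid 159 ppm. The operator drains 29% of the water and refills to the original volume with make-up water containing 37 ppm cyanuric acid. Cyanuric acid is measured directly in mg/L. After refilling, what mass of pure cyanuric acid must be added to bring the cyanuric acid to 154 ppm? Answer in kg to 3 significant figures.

11.2 kg

Volume: 368 m³ = 368,000 L.
After draining 29% and refilling: 159 × 0.71 + 37 × 0.29 = 123.62 ppm.
Deficit to target: 154 − 123.62 = 30.38 mg/L.
Mass: 30.38 mg/L × 368,000 L = 11,180 g cyanuric acid.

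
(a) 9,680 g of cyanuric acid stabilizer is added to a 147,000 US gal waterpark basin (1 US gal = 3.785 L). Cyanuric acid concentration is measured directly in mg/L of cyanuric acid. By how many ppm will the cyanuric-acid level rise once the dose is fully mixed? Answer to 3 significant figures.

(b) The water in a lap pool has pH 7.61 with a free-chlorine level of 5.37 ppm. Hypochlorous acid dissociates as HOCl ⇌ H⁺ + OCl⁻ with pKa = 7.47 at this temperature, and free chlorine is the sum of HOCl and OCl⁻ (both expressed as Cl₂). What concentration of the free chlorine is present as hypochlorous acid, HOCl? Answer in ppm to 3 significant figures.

(a) 17.4 ppm; (b) 2.26 ppm

(a) Volume: 147,000 US gal × 3.785 L/gal = 556,395 L.
(a) Rise: 9,680 g / 556,395 L × 1000 = 17.4 mg/L.

(b) [OCl⁻]/[HOCl] = 10^(pH − pKa) = 10^(7.61 − 7.47) = 10^0.14 = 1.38.
(b) Fraction as HOCl = 1 / (1 + 1.38) = 0.4201.
(b) HOCl = 0.4201 × 5.37 ppm = 2.256 ppm.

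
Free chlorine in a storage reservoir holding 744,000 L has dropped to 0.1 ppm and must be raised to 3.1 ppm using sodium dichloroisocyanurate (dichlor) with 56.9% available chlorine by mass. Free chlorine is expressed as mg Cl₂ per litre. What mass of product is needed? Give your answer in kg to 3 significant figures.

Chlorine deficit: 3.1 − 0.1 = 3 ppm = 3 mg/L as Cl₂.
Cl₂ equivalent needed: 3 mg/L × 744,000 L = 2,232,000 mg = 2232 g.
Product at 56.9% available chlorine: 2232 / 0.569 = 3923 g.

3.92 kg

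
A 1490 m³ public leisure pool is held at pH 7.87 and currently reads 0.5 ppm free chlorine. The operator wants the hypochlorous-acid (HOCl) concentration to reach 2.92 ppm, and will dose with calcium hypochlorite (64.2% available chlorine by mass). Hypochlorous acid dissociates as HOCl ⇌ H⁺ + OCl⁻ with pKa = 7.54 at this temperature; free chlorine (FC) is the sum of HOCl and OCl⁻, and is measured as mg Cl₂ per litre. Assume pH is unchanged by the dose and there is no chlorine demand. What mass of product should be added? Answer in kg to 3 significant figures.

Volume: 1490 m³ = 1,490,000 L.
[OCl⁻]/[HOCl] = 10^(pH − pKa) = 10^(7.87 − 7.54) = 2.138; fraction as HOCl = 1/(1 + 2.138) = 0.3187.
Free chlorine required for 2.92 ppm HOCl: 2.92 / 0.3187 = 9.163 ppm.
FC to add: 9.163 − 0.5 = 8.663 mg/L as Cl₂.
Cl₂ equivalent: 8.663 mg/L × 1,490,000 L = 12,910 g.
Product at 64.2% available Cl: 12,910 / 0.642 = 20,110 g.

20.1 kg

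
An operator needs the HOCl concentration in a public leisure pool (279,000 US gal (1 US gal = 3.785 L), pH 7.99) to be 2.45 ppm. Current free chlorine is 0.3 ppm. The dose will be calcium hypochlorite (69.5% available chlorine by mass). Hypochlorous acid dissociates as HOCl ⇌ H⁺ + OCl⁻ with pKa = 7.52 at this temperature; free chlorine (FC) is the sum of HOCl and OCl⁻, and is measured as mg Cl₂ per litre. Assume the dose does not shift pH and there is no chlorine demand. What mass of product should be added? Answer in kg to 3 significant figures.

Volume: 279,000 US gal × 3.785 L/gal = 1,056,015 L.
[OCl⁻]/[HOCl] = 10^(pH − pKa) = 10^(7.99 − 7.52) = 2.951; fraction as HOCl = 1/(1 + 2.951) = 0.2531.
Free chlorine required for 2.45 ppm HOCl: 2.45 / 0.2531 = 9.68 ppm.
FC to add: 9.68 − 0.3 = 9.38 mg/L as Cl₂.
Cl₂ equivalent: 9.38 mg/L × 1,056,015 L = 9906 g.
Product at 69.5% available Cl: 9906 / 0.695 = 14,250 g.

14.3 kg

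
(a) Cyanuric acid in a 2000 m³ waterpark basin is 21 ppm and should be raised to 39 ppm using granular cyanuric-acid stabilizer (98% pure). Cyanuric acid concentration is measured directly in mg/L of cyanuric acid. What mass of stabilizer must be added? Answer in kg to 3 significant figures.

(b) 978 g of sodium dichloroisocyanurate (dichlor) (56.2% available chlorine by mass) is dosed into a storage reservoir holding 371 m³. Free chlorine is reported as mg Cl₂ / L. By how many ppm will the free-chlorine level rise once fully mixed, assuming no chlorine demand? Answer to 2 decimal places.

(a) Volume: 2000 m³ = 2,000,000 L.
(a) CYA to add: (39 − 21) = 18 mg/L × 2,000,000 L = 36,000 g cyanuric acid.
(a) At 98% purity: 36,000 / 0.98 = 36,730 g product.

(b) Volume: 371 m³ = 371,000 L.
(b) Available chlorine delivered: 978 g × 0.562 = 549.6 g as Cl₂.
(b) Concentration rise: 549.6 g / 371,000 L = 1.481 mg/L = 1.48 ppm.

(a) 36.7 kg; (b) 1.48 ppm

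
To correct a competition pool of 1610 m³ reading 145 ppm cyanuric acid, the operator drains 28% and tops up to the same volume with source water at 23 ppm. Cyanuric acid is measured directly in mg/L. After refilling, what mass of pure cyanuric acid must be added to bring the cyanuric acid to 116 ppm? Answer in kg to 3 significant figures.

Volume: 1610 m³ = 1,610,000 L.
After draining 28% and refilling: 145 × 0.72 + 23 × 0.28 = 110.84 ppm.
Deficit to target: 116 − 110.84 = 5.16 mg/L.
Mass: 5.16 mg/L × 1,610,000 L = 8308 g cyanuric acid.

8.31 kg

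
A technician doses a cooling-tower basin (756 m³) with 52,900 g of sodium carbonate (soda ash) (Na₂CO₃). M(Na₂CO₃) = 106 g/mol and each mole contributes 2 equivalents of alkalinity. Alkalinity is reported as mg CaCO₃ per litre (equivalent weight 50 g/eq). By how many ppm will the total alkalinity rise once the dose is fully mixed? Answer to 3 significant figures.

Volume: 756 m³ = 756,000 L.
Moles of Na₂CO₃: 52,900 g ÷ 106 g/mol = 499.1 mol → 998.1 eq of alkalinity.
As CaCO₃: 998.1 eq × 50 g/eq = 49,910 g.
Rise: 49,910 g / 756,000 L × 1000 = 66.01 mg/L.

66.0 ppm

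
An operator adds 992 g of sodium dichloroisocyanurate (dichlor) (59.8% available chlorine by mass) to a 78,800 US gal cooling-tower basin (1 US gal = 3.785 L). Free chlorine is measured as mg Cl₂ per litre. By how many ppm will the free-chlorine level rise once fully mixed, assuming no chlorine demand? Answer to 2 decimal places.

1.99 ppm

Volume: 78,800 US gal × 3.785 L/gal = 298,258 L.
Available chlorine delivered: 992 g × 0.598 = 593.2 g as Cl₂.
Concentration rise: 593.2 g / 298,258 L = 1.989 mg/L = 1.99 ppm.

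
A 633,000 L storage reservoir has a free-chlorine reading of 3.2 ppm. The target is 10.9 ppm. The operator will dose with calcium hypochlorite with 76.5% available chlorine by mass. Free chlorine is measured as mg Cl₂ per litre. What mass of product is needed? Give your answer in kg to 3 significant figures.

6.37 kg

Chlorine deficit: 10.9 − 3.2 = 7.7 ppm = 7.7 mg/L as Cl₂.
Cl₂ equivalent needed: 7.7 mg/L × 633,000 L = 4,874,000 mg = 4874 g.
Product at 76.5% available chlorine: 4874 / 0.765 = 6371 g.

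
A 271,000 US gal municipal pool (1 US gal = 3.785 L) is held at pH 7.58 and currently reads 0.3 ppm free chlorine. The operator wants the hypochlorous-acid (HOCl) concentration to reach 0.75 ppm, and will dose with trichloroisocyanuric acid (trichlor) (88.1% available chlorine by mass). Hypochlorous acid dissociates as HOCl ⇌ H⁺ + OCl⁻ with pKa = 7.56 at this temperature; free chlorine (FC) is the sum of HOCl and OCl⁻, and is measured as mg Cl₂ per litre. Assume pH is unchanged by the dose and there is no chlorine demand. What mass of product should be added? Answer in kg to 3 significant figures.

Volume: 271,000 US gal × 3.785 L/gal = 1,025,735 L.
[OCl⁻]/[HOCl] = 10^(pH − pKa) = 10^(7.58 − 7.56) = 1.047; fraction as HOCl = 1/(1 + 1.047) = 0.4885.
Free chlorine required for 0.75 ppm HOCl: 0.75 / 0.4885 = 1.535 ppm.
FC to add: 1.535 − 0.3 = 1.235 mg/L as Cl₂.
Cl₂ equivalent: 1.235 mg/L × 1,025,735 L = 1267 g.
Product at 88.1% available Cl: 1267 / 0.881 = 1438 g.

1.44 kg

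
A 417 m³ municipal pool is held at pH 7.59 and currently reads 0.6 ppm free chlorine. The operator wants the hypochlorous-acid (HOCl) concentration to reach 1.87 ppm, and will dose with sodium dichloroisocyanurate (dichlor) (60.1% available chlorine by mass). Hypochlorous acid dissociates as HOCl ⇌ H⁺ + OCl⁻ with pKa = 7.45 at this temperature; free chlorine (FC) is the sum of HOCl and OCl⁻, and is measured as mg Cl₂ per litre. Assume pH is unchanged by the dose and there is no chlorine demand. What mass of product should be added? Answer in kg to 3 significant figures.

2.67 kg

Volume: 417 m³ = 417,000 L.
[OCl⁻]/[HOCl] = 10^(pH − pKa) = 10^(7.59 − 7.45) = 1.38; fraction as HOCl = 1/(1 + 1.38) = 0.4201.
Free chlorine required for 1.87 ppm HOCl: 1.87 / 0.4201 = 4.451 ppm.
FC to add: 4.451 − 0.6 = 3.851 mg/L as Cl₂.
Cl₂ equivalent: 3.851 mg/L × 417,000 L = 1606 g.
Product at 60.1% available Cl: 1606 / 0.601 = 2672 g.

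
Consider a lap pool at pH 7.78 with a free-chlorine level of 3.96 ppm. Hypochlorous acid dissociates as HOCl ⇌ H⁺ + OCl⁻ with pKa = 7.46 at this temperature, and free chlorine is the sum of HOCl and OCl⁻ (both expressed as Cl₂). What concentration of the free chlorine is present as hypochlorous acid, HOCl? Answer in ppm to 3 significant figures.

[OCl⁻]/[HOCl] = 10^(pH − pKa) = 10^(7.78 − 7.46) = 10^0.32 = 2.089.
Fraction as HOCl = 1 / (1 + 2.089) = 0.3237.
HOCl = 0.3237 × 3.96 ppm = 1.282 ppm.

1.28 ppm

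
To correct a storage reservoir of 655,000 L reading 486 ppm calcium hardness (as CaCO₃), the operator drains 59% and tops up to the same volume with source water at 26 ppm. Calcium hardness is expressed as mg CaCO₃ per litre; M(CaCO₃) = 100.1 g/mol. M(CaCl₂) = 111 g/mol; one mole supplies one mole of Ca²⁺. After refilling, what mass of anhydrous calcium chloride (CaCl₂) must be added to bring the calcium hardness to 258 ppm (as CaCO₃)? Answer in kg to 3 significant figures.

31.5 kg

After draining 59% and refilling: 486 × 0.41 + 26 × 0.59 = 214.6 ppm.
Deficit to target: 258 − 214.6 = 43.4 mg/L.
As CaCO₃: 43.4 mg/L × 655,000 L = 28,430 g; ÷ 100.1 = 284 mol Ca²⁺.
Mass: 284 × 111 = 31,520 g.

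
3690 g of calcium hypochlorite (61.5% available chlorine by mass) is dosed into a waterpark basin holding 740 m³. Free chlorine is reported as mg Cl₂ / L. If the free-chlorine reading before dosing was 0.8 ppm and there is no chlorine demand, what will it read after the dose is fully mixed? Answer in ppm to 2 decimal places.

Volume: 740 m³ = 740,000 L.
Available chlorine delivered: 3690 g × 0.615 = 2269 g as Cl₂.
Concentration rise: 2269 g / 740,000 L = 3.067 mg/L = 3.07 ppm.
Final FC: 0.8 + 3.07 = 3.87 ppm.

3.87 ppm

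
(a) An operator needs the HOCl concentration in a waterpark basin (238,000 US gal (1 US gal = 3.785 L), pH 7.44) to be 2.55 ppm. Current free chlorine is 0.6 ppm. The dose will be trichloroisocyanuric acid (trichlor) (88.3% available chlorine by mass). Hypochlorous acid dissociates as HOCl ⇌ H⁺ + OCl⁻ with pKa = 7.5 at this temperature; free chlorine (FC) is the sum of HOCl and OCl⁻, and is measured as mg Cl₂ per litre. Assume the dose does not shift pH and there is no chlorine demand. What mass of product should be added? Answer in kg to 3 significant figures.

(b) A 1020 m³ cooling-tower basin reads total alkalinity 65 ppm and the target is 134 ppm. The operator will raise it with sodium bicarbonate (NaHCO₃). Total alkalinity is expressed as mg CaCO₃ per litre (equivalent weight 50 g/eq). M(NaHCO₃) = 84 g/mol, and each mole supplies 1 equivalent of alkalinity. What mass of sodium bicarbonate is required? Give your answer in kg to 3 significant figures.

(a) 4.26 kg; (b) 118 kg

(a) Volume: 238,000 US gal × 3.785 L/gal = 900,830 L.
(a) [OCl⁻]/[HOCl] = 10^(pH − pKa) = 10^(7.44 − 7.5) = 0.871; fraction as HOCl = 1/(1 + 0.871) = 0.5345.
(a) Free chlorine required for 2.55 ppm HOCl: 2.55 / 0.5345 = 4.771 ppm.
(a) FC to add: 4.771 − 0.6 = 4.171 mg/L as Cl₂.
(a) Cl₂ equivalent: 4.171 mg/L × 900,830 L = 3757 g.
(a) Product at 88.3% available Cl: 3757 / 0.883 = 4255 g.

(b) Volume: 1020 m³ = 1,020,000 L.
(b) Alkalinity to add: (134 − 65) = 69 mg/L as CaCO₃ × 1,020,000 L = 70,380 g as CaCO₃.
(b) Equivalents: 70,380 g ÷ 50 g/eq = 1408 eq.
(b) NaHCO₃ supplies 1 eq per mole → 1408 mol.
(b) Mass: 1408 mol × 84 g/mol = 118,200 g.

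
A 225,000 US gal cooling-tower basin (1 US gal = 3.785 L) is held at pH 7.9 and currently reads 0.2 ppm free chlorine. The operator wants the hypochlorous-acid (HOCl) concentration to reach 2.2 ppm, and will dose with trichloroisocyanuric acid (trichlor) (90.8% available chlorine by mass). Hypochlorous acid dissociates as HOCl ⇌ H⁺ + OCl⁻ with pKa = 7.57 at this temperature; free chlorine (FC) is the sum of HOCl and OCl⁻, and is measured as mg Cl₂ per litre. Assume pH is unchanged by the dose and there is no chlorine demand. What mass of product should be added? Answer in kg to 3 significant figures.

6.29 kg

Volume: 225,000 US gal × 3.785 L/gal = 851,625 L.
[OCl⁻]/[HOCl] = 10^(pH − pKa) = 10^(7.9 − 7.57) = 2.138; fraction as HOCl = 1/(1 + 2.138) = 0.3187.
Free chlorine required for 2.2 ppm HOCl: 2.2 / 0.3187 = 6.904 ppm.
FC to add: 6.904 − 0.2 = 6.704 mg/L as Cl₂.
Cl₂ equivalent: 6.704 mg/L × 851,625 L = 5709 g.
Product at 90.8% available Cl: 5709 / 0.908 = 6287 g.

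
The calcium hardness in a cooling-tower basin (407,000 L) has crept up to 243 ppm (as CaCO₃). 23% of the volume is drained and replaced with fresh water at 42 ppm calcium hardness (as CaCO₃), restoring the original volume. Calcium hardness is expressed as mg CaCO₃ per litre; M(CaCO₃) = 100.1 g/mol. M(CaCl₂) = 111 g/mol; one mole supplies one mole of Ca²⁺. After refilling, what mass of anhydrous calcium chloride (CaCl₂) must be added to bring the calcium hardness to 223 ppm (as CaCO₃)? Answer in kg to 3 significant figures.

After draining 23% and refilling: 243 × 0.77 + 42 × 0.23 = 196.77 ppm.
Deficit to target: 223 − 196.77 = 26.23 mg/L.
As CaCO₃: 26.23 mg/L × 407,000 L = 10,680 g; ÷ 100.1 = 106.6 mol Ca²⁺.
Mass: 106.6 × 111 = 11,840 g.

11.8 kg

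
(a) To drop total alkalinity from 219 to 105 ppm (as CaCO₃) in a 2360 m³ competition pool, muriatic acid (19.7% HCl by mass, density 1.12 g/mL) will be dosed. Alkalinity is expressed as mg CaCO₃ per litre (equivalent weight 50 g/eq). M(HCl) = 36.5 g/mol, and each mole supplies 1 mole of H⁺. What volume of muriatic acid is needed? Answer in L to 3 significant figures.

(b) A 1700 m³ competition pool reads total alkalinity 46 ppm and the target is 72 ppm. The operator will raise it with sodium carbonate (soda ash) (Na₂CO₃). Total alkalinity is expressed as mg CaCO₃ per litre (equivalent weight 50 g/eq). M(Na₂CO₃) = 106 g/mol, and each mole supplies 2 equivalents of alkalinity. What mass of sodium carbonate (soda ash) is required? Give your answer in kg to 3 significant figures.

(a) 890 L; (b) 46.9 kg

(a) Volume: 2360 m³ = 2,360,000 L.
(a) Alkalinity to neutralize: (219 − 105) = 114 mg/L as CaCO₃ × 2,360,000 L = 269,000 g as CaCO₃.
(a) Equivalents of H⁺ required: 269,000 ÷ 50 g/eq = 5381 eq = 5381 mol HCl.
(a) Mass of HCl: 5381 × 36.5 = 196,400 g.
(a) Mass of 19.7% solution: 196,400 / 0.197 = 997,000 g.
(a) Volume: 997,000 g ÷ 1.12 g/mL = 890,100 mL.

(b) Volume: 1700 m³ = 1,700,000 L.
(b) Alkalinity to add: (72 − 46) = 26 mg/L as CaCO₃ × 1,700,000 L = 44,200 g as CaCO₃.
(b) Equivalents: 44,200 g ÷ 50 g/eq = 884 eq.
(b) Each mole of Na₂CO₃ supplies 2 eq, so 884 / 2 = 442 mol.
(b) Mass: 442 mol × 106 g/mol = 46,850 g.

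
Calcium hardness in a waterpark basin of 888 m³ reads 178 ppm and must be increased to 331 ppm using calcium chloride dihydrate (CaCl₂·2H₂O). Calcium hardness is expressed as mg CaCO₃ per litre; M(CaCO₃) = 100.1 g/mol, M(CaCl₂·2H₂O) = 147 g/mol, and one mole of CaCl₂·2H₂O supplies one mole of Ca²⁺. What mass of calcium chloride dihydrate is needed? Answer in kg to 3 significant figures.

Volume: 888 m³ = 888,000 L.
Hardness to add: (331 − 178) = 153 mg/L as CaCO₃ × 888,000 L = 135,900 g as CaCO₃.
Moles of Ca²⁺ (1 mol Ca²⁺ ≡ 1 mol CaCO₃): 135,900 / 100.1 g/mol = 1357 mol.
Mass of CaCl₂·2H₂O: 1357 × 147 = 199,500 g.

200 kg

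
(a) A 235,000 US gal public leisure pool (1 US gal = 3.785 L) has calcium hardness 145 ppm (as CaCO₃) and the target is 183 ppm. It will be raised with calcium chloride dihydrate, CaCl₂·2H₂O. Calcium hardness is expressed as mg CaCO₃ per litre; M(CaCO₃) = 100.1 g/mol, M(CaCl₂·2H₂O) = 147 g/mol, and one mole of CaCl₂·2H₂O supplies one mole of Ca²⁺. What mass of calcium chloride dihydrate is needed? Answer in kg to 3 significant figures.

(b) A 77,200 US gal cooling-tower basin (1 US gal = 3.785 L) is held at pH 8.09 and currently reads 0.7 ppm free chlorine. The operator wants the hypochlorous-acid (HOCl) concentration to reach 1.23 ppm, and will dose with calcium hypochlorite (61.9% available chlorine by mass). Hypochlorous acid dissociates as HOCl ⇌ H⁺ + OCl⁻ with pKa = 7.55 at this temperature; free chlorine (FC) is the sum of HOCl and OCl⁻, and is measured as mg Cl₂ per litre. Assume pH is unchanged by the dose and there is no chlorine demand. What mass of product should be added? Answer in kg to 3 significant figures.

(a) 49.6 kg; (b) 2.26 kg

(a) Volume: 235,000 US gal × 3.785 L/gal = 889,475 L.
(a) Hardness to add: (183 − 145) = 38 mg/L as CaCO₃ × 889,475 L = 33,800 g as CaCO₃.
(a) Moles of Ca²⁺ (1 mol Ca²⁺ ≡ 1 mol CaCO₃): 33,800 / 100.1 g/mol = 337.7 mol.
(a) Mass of CaCl₂·2H₂O: 337.7 × 147 = 49,640 g.

(b) Volume: 77,200 US gal × 3.785 L/gal = 292,202 L.
(b) [OCl⁻]/[HOCl] = 10^(pH − pKa) = 10^(8.09 − 7.55) = 3.467; fraction as HOCl = 1/(1 + 3.467) = 0.2238.
(b) Free chlorine required for 1.23 ppm HOCl: 1.23 / 0.2238 = 5.495 ppm.
(b) FC to add: 5.495 − 0.7 = 4.795 mg/L as Cl₂.
(b) Cl₂ equivalent: 4.795 mg/L × 292,202 L = 1401 g.
(b) Product at 61.9% available Cl: 1401 / 0.619 = 2263 g.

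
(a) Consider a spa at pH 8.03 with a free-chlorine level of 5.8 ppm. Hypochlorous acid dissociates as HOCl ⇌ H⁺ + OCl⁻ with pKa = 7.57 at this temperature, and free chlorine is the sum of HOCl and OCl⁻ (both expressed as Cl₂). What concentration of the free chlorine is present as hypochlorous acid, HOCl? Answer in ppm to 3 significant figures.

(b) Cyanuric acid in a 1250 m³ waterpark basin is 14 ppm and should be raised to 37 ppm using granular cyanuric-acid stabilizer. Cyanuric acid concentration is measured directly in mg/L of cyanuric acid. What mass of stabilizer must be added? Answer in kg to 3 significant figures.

(a) [OCl⁻]/[HOCl] = 10^(pH − pKa) = 10^(8.03 − 7.57) = 10^0.46 = 2.884.
(a) Fraction as HOCl = 1 / (1 + 2.884) = 0.2575.
(a) HOCl = 0.2575 × 5.8 ppm = 1.493 ppm.

(b) Volume: 1250 m³ = 1,250,000 L.
(b) CYA to add: (37 − 14) = 23 mg/L × 1,250,000 L = 28,750 g cyanuric acid.

(a) 1.49 ppm; (b) 28.8 kg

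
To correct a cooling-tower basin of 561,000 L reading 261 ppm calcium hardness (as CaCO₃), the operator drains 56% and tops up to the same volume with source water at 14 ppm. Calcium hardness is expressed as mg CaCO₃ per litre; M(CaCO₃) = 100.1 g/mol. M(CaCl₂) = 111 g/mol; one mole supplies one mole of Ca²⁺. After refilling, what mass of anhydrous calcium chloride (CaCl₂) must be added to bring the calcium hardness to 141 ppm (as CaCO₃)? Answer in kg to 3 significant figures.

11.4 kg

After draining 56% and refilling: 261 × 0.44 + 14 × 0.56 = 122.68 ppm.
Deficit to target: 141 − 122.68 = 18.32 mg/L.
As CaCO₃: 18.32 mg/L × 561,000 L = 10,280 g; ÷ 100.1 = 102.7 mol Ca²⁺.
Mass: 102.7 × 111 = 11,400 g.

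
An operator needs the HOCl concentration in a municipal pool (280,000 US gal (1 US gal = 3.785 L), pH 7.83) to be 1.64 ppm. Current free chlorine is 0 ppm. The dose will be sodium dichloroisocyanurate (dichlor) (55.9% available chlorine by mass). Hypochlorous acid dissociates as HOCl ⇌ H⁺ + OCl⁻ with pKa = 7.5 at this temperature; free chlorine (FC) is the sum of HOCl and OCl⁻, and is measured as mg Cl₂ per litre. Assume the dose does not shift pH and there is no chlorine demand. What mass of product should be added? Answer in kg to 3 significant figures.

9.76 kg

Volume: 280,000 US gal × 3.785 L/gal = 1,059,800 L.
[OCl⁻]/[HOCl] = 10^(pH − pKa) = 10^(7.83 − 7.5) = 2.138; fraction as HOCl = 1/(1 + 2.138) = 0.3187.
Free chlorine required for 1.64 ppm HOCl: 1.64 / 0.3187 = 5.146 ppm.
FC to add: 5.146 − 0 = 5.146 mg/L as Cl₂.
Cl₂ equivalent: 5.146 mg/L × 1,059,800 L = 5454 g.
Product at 55.9% available Cl: 5454 / 0.559 = 9757 g.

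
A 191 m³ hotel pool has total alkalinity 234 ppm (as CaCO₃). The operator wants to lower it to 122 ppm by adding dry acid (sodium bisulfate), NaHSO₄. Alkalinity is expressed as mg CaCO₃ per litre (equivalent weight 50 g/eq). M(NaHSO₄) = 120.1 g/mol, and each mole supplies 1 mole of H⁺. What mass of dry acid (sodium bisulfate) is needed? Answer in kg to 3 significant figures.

51.4 kg

Volume: 191 m³ = 191,000 L.
Alkalinity to neutralize: (234 − 122) = 112 mg/L as CaCO₃ × 191,000 L = 21,390 g as CaCO₃.
Equivalents of H⁺ required: 21,390 ÷ 50 g/eq = 427.8 eq = 427.8 mol NaHSO₄.
Mass of NaHSO₄: 427.8 × 120.1 = 51,380 g.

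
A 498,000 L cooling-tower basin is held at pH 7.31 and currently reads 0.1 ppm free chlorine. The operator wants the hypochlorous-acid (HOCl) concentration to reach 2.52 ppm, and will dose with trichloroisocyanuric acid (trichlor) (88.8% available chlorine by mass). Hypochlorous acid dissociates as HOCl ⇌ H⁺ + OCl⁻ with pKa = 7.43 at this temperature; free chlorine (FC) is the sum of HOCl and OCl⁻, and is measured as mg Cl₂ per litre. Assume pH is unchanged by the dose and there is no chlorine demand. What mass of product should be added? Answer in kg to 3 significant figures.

[OCl⁻]/[HOCl] = 10^(pH − pKa) = 10^(7.31 − 7.43) = 0.7586; fraction as HOCl = 1/(1 + 0.7586) = 0.5686.
Free chlorine required for 2.52 ppm HOCl: 2.52 / 0.5686 = 4.432 ppm.
FC to add: 4.432 − 0.1 = 4.332 mg/L as Cl₂.
Cl₂ equivalent: 4.332 mg/L × 498,000 L = 2157 g.
Product at 88.8% available Cl: 2157 / 0.888 = 2429 g.

2.43 kg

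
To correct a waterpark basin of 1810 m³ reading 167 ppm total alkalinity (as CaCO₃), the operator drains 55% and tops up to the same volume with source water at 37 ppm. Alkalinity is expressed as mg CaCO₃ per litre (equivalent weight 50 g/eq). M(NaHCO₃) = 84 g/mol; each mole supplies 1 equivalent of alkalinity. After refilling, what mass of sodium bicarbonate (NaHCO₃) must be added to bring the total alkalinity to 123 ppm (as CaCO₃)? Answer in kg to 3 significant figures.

Volume: 1810 m³ = 1,810,000 L.
After draining 55% and refilling: 167 × 0.45 + 37 × 0.55 = 95.5 ppm.
Deficit to target: 123 − 95.5 = 27.5 mg/L.
As CaCO₃: 27.5 mg/L × 1,810,000 L = 49,780 g; ÷ 50 g/eq ÷ 1 = 995.5 mol NaHCO₃.
Mass: 995.5 × 84 = 83,620 g.

83.6 kg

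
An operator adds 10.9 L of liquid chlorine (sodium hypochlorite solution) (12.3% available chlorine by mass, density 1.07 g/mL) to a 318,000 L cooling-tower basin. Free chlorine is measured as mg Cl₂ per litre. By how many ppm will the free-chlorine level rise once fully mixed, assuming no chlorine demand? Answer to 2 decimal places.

4.51 ppm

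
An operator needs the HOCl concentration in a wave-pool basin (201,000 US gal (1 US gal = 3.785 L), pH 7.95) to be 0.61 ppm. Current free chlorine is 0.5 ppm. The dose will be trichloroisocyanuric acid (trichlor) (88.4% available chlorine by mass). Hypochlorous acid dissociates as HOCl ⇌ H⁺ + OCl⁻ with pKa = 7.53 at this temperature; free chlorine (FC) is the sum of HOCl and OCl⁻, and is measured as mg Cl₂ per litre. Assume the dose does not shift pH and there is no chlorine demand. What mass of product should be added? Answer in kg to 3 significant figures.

Volume: 201,000 US gal × 3.785 L/gal = 760,785 L.
[OCl⁻]/[HOCl] = 10^(pH − pKa) = 10^(7.95 − 7.53) = 2.63; fraction as HOCl = 1/(1 + 2.63) = 0.2755.
Free chlorine required for 0.61 ppm HOCl: 0.61 / 0.2755 = 2.214 ppm.
FC to add: 2.214 − 0.5 = 1.714 mg/L as Cl₂.
Cl₂ equivalent: 1.714 mg/L × 760,785 L = 1304 g.
Product at 88.4% available Cl: 1304 / 0.884 = 1475 g.

1.48 kg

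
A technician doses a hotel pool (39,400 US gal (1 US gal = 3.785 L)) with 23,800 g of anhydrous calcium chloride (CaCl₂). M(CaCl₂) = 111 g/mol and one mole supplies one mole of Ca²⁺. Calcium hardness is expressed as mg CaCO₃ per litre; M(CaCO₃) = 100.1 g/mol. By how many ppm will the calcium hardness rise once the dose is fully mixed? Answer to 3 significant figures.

Volume: 39,400 US gal × 3.785 L/gal = 149,129 L.
Moles of Ca²⁺: 23,800 g ÷ 111 g/mol = 214.4 mol.
As CaCO₃: 214.4 mol × 100.1 g/mol = 21,460 g.
Rise: 21,460 g / 149,129 L × 1000 = 143.9 mg/L.

144 ppm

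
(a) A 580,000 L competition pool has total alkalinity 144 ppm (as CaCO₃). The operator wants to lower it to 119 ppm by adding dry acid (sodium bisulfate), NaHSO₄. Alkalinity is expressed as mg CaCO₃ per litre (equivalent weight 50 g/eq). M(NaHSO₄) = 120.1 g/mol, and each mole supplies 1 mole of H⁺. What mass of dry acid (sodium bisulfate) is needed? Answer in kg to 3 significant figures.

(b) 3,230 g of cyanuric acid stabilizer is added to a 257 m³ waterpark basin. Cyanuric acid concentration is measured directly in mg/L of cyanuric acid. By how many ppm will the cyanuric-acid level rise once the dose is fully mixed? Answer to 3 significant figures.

(a) Alkalinity to neutralize: (144 − 119) = 25 mg/L as CaCO₃ × 580,000 L = 14,500 g as CaCO₃.
(a) Equivalents of H⁺ required: 14,500 ÷ 50 g/eq = 290 eq = 290 mol NaHSO₄.
(a) Mass of NaHSO₄: 290 × 120.1 = 34,830 g.

(b) Volume: 257 m³ = 257,000 L.
(b) Rise: 3,230 g / 257,000 L × 1000 = 12.57 mg/L.

(a) 34.8 kg; (b) 12.6 ppm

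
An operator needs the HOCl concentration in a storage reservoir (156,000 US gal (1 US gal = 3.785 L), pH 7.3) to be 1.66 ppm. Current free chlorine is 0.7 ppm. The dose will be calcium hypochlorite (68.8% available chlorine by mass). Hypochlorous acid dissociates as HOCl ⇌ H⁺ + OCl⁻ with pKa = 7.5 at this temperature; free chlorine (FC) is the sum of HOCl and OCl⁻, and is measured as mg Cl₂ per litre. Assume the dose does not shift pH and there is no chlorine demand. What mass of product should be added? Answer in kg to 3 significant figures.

1.72 kg

Volume: 156,000 US gal × 3.785 L/gal = 590,460 L.
[OCl⁻]/[HOCl] = 10^(pH − pKa) = 10^(7.3 − 7.5) = 0.631; fraction as HOCl = 1/(1 + 0.631) = 0.6131.
Free chlorine required for 1.66 ppm HOCl: 1.66 / 0.6131 = 2.707 ppm.
FC to add: 2.707 − 0.7 = 2.007 mg/L as Cl₂.
Cl₂ equivalent: 2.007 mg/L × 590,460 L = 1185 g.
Product at 68.8% available Cl: 1185 / 0.688 = 1723 g.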